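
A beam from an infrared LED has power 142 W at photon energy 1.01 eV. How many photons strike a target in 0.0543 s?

Total energy: E_total = P·t = 142 × 0.0543 = 7.711 J.
Per-photon energy: E = 1.618 × 10^-19 J.
N = E_total / E_photon = 4.76 × 10^19.

4.76 × 10^19 photons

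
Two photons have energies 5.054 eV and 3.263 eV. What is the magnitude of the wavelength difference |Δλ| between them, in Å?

1350 Å

Using λ = hc/E: λ₁ = 2.4532e-7 m, λ₂ = 3.7997e-7 m.
|Δλ| = |2.4532e-7 − 3.7997e-7| = 1.35e-7 m = 1350 Å.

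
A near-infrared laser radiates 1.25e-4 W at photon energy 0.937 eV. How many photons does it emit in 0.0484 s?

4.03e13 photons

Total energy: E_total = P·t = 1.25e-4 × 0.0484 = 6.050e-6 J.
Per-photon energy: E = 1.501e-19 J.
N = E_total / E_photon = 4.03e13.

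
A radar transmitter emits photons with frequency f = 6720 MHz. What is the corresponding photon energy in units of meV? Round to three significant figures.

0.0278 meV

In SI units: f = 6720 MHz = 6.72e9 Hz.
Apply E = hf: E = 4.453e-24 J.
Converting to meV: E = 0.02779 meV ≈ 0.0278 meV.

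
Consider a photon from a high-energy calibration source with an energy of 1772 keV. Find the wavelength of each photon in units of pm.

Take h = 6.62607015e-34 J·s, c = 2.99792458e8 m/s, 1 eV = 1.602176634e-19 J.
In SI units: E = 1772 keV = 2.8391e-13 J.
The photon relation is λ = hc/E, giving λ = 6.997e-13 m.
Converting to pm: λ = 0.6997 pm ≈ 0.700 pm.

0.700 pm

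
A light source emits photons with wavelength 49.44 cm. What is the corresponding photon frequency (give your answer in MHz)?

606 MHz

In SI units: λ = 49.44 cm = 0.4944 m.
Apply f = c/λ: f = 6.064e8 Hz.
Converting to MHz: f = 606.4 MHz ≈ 606 MHz.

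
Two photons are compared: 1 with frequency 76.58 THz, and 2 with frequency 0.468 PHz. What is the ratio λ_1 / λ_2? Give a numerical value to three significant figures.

6.11

λ_1 = 3.915 × 10^-6 m (from frequency = 76.58 THz, via λ = c/f).
λ_2 = 6.406 × 10^-7 m (from frequency = 0.468 PHz, via λ = c/f).
Ratio = 3.915 × 10^-6 / 6.406 × 10^-7 = 6.11.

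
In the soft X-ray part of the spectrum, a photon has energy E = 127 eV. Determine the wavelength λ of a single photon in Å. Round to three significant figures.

In SI units: E = 127 eV = 2.0348 × 10^-17 J.
The photon relation is λ = hc/E, giving λ = 9.763 × 10^-9 m.
Converting to Å: λ = 97.63 Å ≈ 97.6 Å.

97.6 Å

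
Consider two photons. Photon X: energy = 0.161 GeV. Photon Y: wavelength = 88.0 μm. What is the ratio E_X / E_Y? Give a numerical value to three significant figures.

E_X = 2.580e-11 J (from energy = 0.161 GeV, via E given directly).
E_Y = 2.257e-21 J (from wavelength = 88.0 μm, via E = hc/λ).
Ratio = 2.580e-11 / 2.257e-21 = 1.14e10.

1.14e10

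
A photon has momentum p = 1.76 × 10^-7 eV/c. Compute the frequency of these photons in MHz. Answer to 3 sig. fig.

(h = 6.62607015 × 10^-34 J·s, c = 2.99792458 × 10^8 m/s, 1 eV = 1.602176634 × 10^-19 J.)
First convert: p = 1.76 × 10^-7 eV/c = 9.4059 × 10^-35 kg·m/s.
Since f = pc/h for a photon, f = 4.256 × 10^7 Hz.
Converting to MHz: f = 42.56 MHz ≈ 42.6 MHz.

42.6 MHz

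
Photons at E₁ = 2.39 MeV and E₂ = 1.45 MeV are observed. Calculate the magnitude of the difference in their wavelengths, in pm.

Using λ = hc/E: λ₁ = 5.188 × 10^-13 m, λ₂ = 8.551 × 10^-13 m.
|Δλ| = |5.188 × 10^-13 − 8.551 × 10^-13| = 3.36 × 10^-13 m = 0.336 pm.

0.336 pm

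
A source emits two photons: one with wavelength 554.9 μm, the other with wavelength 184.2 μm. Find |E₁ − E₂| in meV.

Using E = hc/λ: E₁ = 3.5798 × 10^-22 J, E₂ = 1.0784 × 10^-21 J.
|ΔE| = |3.5798 × 10^-22 − 1.0784 × 10^-21| = 7.20 × 10^-22 J = 4.50 meV.

4.50 meV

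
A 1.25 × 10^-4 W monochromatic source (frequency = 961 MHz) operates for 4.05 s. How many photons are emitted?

Total energy: E_total = P·t = 1.25 × 10^-4 × 4.05 = 5.062 × 10^-4 J.
Per-photon energy: E = 6.368 × 10^-25 J.
N = E_total / E_photon = 7.95 × 10^20.

7.95 × 10^20 photons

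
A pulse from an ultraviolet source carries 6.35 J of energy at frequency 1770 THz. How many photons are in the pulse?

Per-photon energy: E = 1.173 × 10^-18 J (from frequency = 1770 THz).
N = E_total / E_photon = 6.35 J / 1.173 × 10^-18 J = 5.41 × 10^18.

5.41 × 10^18 photons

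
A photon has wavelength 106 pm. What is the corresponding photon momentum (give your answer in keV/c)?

Convert to SI: λ = 106 pm = 1.06e-10 m.
Since p = h/λ for a photon, p = 6.251e-24 kg·m/s.
Converting to keV/c: p = 11.70 keV/c ≈ 11.7 keV/c.

11.7 keV/c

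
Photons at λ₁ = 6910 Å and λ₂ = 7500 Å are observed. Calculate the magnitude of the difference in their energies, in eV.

0.141 eV

Using E = hc/λ: E₁ = 2.875e-19 J, E₂ = 2.649e-19 J.
|ΔE| = |2.875e-19 − 2.649e-19| = 2.26e-20 J = 0.141 eV.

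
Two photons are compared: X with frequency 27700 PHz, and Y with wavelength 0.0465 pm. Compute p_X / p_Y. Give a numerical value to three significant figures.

4.30e-3

p_X = 6.122e-23 kg·m/s (from frequency = 27700 PHz, via p = hf/c).
p_Y = 1.425e-20 kg·m/s (from wavelength = 0.0465 pm, via p = h/λ).
Ratio = 6.122e-23 / 1.425e-20 = 4.30e-3.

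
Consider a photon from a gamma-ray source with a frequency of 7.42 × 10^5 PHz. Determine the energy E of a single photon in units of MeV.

3.07 MeV

First convert: f = 7.42 × 10^5 PHz = 7.42 × 10^20 Hz.
Apply E = hf: E = 4.917 × 10^-13 J.
Converting to MeV: E = 3.069 MeV ≈ 3.07 MeV.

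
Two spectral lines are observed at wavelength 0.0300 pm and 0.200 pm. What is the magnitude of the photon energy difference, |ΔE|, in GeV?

Using E = hc/λ: E₁ = 6.621 × 10^-12 J, E₂ = 9.932 × 10^-13 J.
|ΔE| = |6.621 × 10^-12 − 9.932 × 10^-13| = 5.63 × 10^-12 J = 0.0351 GeV.

0.0351 GeV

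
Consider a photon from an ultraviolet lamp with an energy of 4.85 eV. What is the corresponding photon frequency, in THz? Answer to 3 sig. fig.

Take h = 6.62607015 × 10^-34 J·s, 1 eV = 1.602176634 × 10^-19 J.
Convert to SI: E = 4.85 eV = 7.7706 × 10^-19 J.
Since f = E/h for a photon, f = 1.173 × 10^15 Hz.
Converting to THz: f = 1173 THz ≈ 1170 THz.

1170 THz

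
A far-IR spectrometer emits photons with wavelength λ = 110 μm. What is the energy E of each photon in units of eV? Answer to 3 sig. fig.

In SI units: λ = 110 μm = 1.1e-4 m.
The photon relation is E = hc/λ, giving E = 1.806e-21 J.
Converting to eV: E = 0.01127 eV ≈ 0.0113 eV.

0.0113 eV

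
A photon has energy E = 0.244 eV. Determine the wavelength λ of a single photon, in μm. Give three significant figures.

Use h = 6.62607015 × 10^-34 J·s, c = 2.99792458 × 10^8 m/s, 1 eV = 1.602176634 × 10^-19 J.
Convert to SI: E = 0.244 eV = 3.9093 × 10^-20 J.
The photon relation is λ = hc/E, giving λ = 5.081 × 10^-6 m.
Converting to μm: λ = 5.081 μm ≈ 5.08 μm.

5.08 μm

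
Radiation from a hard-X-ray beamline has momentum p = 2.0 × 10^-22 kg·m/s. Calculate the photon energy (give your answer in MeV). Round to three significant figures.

0.374 MeV

Since E = pc for a photon, E = 5.996 × 10^-14 J.
Converting to MeV: E = 0.3742 MeV ≈ 0.374 MeV.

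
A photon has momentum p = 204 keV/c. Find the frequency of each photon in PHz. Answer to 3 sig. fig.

(h = 6.62607015 × 10^-34 J·s, c = 2.99792458 × 10^8 m/s, 1 eV = 1.602176634 × 10^-19 J.)
First convert: p = 204 keV/c = 1.0902 × 10^-22 kg·m/s.
For a photon f = pc/h, so f = 4.933 × 10^19 Hz.
Converting to PHz: f = 49330 PHz ≈ 4.93 × 10^4 PHz.

4.93 × 10^4 PHz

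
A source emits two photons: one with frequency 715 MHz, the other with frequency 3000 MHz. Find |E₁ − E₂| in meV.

9.45·10^-3 meV

Using E = hf: E₁ = 4.738·10^-25 J, E₂ = 1.988·10^-24 J.
|ΔE| = |4.738·10^-25 − 1.988·10^-24| = 1.51·10^-24 J = 9.45·10^-3 meV.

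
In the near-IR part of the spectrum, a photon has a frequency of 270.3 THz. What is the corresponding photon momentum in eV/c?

1.12 eV/c

Take h = 6.62607015·10^-34 J·s, c = 2.99792458·10^8 m/s, 1 eV = 1.602176634·10^-19 J.
First convert: f = 270.3 THz = 2.703·10^14 Hz.
For a photon p = hf/c, so p = 5.974·10^-28 kg·m/s.
Converting to eV/c: p = 1.118 eV/c ≈ 1.12 eV/c.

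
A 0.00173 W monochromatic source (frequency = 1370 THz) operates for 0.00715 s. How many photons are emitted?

1.36 × 10^13 photons

Total energy: E_total = P·t = 0.00173 × 0.00715 = 1.237 × 10^-5 J.
Per-photon energy: E = 9.078 × 10^-19 J.
N = E_total / E_photon = 1.36 × 10^13.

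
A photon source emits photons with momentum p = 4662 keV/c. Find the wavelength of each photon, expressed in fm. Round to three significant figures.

Use h = 6.62607015e-34 J·s, c = 2.99792458e8 m/s, 1 eV = 1.602176634e-19 J.
In SI units: p = 4662 keV/c = 2.4915e-21 kg·m/s.
Since λ = h/p for a photon, λ = 2.659e-13 m.
Converting to fm: λ = 265.9 fm ≈ 266 fm.

266 fm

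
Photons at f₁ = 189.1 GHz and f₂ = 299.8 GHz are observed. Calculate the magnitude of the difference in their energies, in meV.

0.458 meV

Using E = hf: E₁ = 1.2530·10^-22 J, E₂ = 1.9865·10^-22 J.
|ΔE| = |1.2530·10^-22 − 1.9865·10^-22| = 7.34·10^-23 J = 0.458 meV.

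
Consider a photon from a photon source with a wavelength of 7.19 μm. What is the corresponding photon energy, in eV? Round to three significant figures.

0.172 eV

Convert to SI: λ = 7.19 μm = 7.19e-6 m.
The photon relation is E = hc/λ, giving E = 2.763e-20 J.
Converting to eV: E = 0.1724 eV ≈ 0.172 eV.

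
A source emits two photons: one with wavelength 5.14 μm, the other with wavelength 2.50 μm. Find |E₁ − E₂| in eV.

0.255 eV

Using E = hc/λ: E₁ = 3.865e-20 J, E₂ = 7.946e-20 J.
|ΔE| = |3.865e-20 − 7.946e-20| = 4.08e-20 J = 0.255 eV.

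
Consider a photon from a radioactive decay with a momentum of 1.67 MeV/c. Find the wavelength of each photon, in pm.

0.742 pm

Use h = 6.62607015 × 10^-34 J·s, c = 2.99792458 × 10^8 m/s, 1 eV = 1.602176634 × 10^-19 J.
First convert: p = 1.67 MeV/c = 8.9250 × 10^-22 kg·m/s.
Apply λ = h/p: λ = 7.424 × 10^-13 m.
Converting to pm: λ = 0.7424 pm ≈ 0.742 pm.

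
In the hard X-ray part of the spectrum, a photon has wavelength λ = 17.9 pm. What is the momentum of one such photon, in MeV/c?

First convert: λ = 17.9 pm = 1.79·10^-11 m.
The photon relation is p = h/λ, giving p = 3.702·10^-23 kg·m/s.
Converting to MeV/c: p = 0.06926 MeV/c ≈ 0.0693 MeV/c.

0.0693 MeV/c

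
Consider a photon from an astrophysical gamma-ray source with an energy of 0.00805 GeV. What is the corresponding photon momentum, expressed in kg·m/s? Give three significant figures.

4.30·10^-21 kg·m/s

First convert: E = 0.00805 GeV = 1.2898·10^-12 J.
For a photon p = E/c, so p = 4.302·10^-21 kg·m/s.
So p ≈ 4.30·10^-21 kg·m/s.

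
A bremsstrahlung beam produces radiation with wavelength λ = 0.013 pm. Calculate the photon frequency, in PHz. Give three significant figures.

Take c = 2.99792458·10^8 m/s.
Convert to SI: λ = 0.013 pm = 1.3·10^-14 m.
Since f = c/λ for a photon, f = 2.306·10^22 Hz.
Converting to PHz: f = 2.306·10^7 PHz ≈ 2.31·10^7 PHz.

2.31·10^7 PHz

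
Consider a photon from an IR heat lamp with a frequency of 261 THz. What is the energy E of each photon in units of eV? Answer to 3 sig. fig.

Take h = 6.62607015 × 10^-34 J·s, 1 eV = 1.602176634 × 10^-19 J.
In SI units: f = 261 THz = 2.61 × 10^14 Hz.
For a photon E = hf, so E = 1.729 × 10^-19 J.
Converting to eV: E = 1.079 eV ≈ 1.08 eV.

1.08 eV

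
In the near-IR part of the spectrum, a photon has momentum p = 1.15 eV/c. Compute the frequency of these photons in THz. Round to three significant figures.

278 THz

Use h = 6.62607015 × 10^-34 J·s, c = 2.99792458 × 10^8 m/s, 1 eV = 1.602176634 × 10^-19 J.
In SI units: p = 1.15 eV/c = 6.1459 × 10^-28 kg·m/s.
Apply f = pc/h: f = 2.781 × 10^14 Hz.
Converting to THz: f = 278.1 THz ≈ 278 THz.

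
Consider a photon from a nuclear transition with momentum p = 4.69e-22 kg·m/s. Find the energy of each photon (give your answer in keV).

878 keV

(c = 2.99792458e8 m/s, 1 eV = 1.602176634e-19 J.)
The photon relation is E = pc, giving E = 1.406e-13 J.
Converting to keV: E = 877.6 keV ≈ 878 keV.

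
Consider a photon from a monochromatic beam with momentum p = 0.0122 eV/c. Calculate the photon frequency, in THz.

(h = 6.62607015e-34 J·s, c = 2.99792458e8 m/s, 1 eV = 1.602176634e-19 J.)
In SI units: p = 0.0122 eV/c = 6.5200e-30 kg·m/s.
The photon relation is f = pc/h, giving f = 2.950e12 Hz.
Converting to THz: f = 2.950 THz ≈ 2.95 THz.

2.95 THz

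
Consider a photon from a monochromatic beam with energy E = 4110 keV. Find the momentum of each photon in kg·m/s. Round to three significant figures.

(c = 2.99792458 × 10^8 m/s, 1 eV = 1.602176634 × 10^-19 J.)
First convert: E = 4110 keV = 6.5849 × 10^-13 J.
The photon relation is p = E/c, giving p = 2.197 × 10^-21 kg·m/s.
So p ≈ 2.20 × 10^-21 kg·m/s.

2.20 × 10^-21 kg·m/s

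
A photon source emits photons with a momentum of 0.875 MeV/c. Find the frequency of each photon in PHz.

2.12e5 PHz

In SI units: p = 0.875 MeV/c = 4.6763e-22 kg·m/s.
For a photon f = pc/h, so f = 2.116e20 Hz.
Converting to PHz: f = 211600 PHz ≈ 2.12e5 PHz.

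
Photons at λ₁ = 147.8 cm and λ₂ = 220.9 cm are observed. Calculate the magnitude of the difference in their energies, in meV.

Using E = hc/λ: E₁ = 1.3440 × 10^-25 J, E₂ = 8.9925 × 10^-26 J.
|ΔE| = |1.3440 × 10^-25 − 8.9925 × 10^-26| = 4.45 × 10^-26 J = 2.78 × 10^-4 meV.

2.78 × 10^-4 meV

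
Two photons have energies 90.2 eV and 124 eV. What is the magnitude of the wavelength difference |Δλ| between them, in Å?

37.5 Å

Using λ = hc/E: λ₁ = 1.375e-8 m, λ₂ = 9.999e-9 m.
|Δλ| = |1.375e-8 − 9.999e-9| = 3.75e-9 m = 37.5 Å.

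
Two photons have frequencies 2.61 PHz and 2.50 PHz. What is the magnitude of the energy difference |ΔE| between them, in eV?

0.455 eV

Using E = hf: E₁ = 1.729 × 10^-18 J, E₂ = 1.657 × 10^-18 J.
|ΔE| = |1.729 × 10^-18 − 1.657 × 10^-18| = 7.29 × 10^-20 J = 0.455 eV.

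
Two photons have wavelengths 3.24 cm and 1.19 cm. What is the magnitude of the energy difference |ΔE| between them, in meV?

0.0659 meV

Using E = hc/λ: E₁ = 6.131e-24 J, E₂ = 1.669e-23 J.
|ΔE| = |6.131e-24 − 1.669e-23| = 1.06e-23 J = 0.0659 meV.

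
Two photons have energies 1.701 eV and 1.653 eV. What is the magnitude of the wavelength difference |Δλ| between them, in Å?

Using λ = hc/E: λ₁ = 7.2889e-7 m, λ₂ = 7.5006e-7 m.
|Δλ| = |7.2889e-7 − 7.5006e-7| = 2.12e-8 m = 212 Å.

212 Å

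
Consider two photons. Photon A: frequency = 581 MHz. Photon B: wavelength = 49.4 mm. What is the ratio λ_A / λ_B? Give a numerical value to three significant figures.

10.4

λ_A = 0.5160 m (from frequency = 581 MHz, via λ = c/f).
λ_B = 0.04940 m (from wavelength = 49.4 mm, via λ given directly).
Ratio = 0.5160 / 0.04940 = 10.4.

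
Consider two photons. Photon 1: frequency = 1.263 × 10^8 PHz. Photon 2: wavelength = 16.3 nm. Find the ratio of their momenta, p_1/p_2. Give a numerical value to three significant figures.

6.87 × 10^6

p_1 = 2.792 × 10^-19 kg·m/s (from frequency = 1.263 × 10^8 PHz, via p = hf/c).
p_2 = 4.065 × 10^-26 kg·m/s (from wavelength = 16.3 nm, via p = h/λ).
Ratio = 2.792 × 10^-19 / 4.065 × 10^-26 = 6.87 × 10^6.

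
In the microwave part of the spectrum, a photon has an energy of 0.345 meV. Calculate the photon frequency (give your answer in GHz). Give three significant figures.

Take h = 6.62607015e-34 J·s, 1 eV = 1.602176634e-19 J.
In SI units: E = 0.345 meV = 5.5275e-23 J.
Since f = E/h for a photon, f = 8.342e10 Hz.
Converting to GHz: f = 83.42 GHz ≈ 83.4 GHz.

83.4 GHz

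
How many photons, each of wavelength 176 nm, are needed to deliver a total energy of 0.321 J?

Per-photon energy: E = 1.129 × 10^-18 J (from wavelength = 176 nm).
N = E_total / E_photon = 0.321 J / 1.129 × 10^-18 J = 2.84 × 10^17.

2.84 × 10^17 photons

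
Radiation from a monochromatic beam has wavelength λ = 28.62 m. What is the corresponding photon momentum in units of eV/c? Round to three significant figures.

Take h = 6.62607015 × 10^-34 J·s, c = 2.99792458 × 10^8 m/s, 1 eV = 1.602176634 × 10^-19 J.
For a photon p = h/λ, so p = 2.315 × 10^-35 kg·m/s.
Converting to eV/c: p = 4.332 × 10^-8 eV/c ≈ 4.33 × 10^-8 eV/c.

4.33 × 10^-8 eV/c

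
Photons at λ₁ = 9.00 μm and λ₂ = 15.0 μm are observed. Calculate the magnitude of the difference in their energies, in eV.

Using E = hc/λ: E₁ = 2.207 × 10^-20 J, E₂ = 1.324 × 10^-20 J.
|ΔE| = |2.207 × 10^-20 − 1.324 × 10^-20| = 8.83 × 10^-21 J = 0.0551 eV.

0.0551 eV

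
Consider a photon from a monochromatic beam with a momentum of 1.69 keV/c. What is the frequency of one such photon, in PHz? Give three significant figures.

409 PHz

Convert to SI: p = 1.69 keV/c = 9.0318·10^-25 kg·m/s.
The photon relation is f = pc/h, giving f = 4.086·10^17 Hz.
Converting to PHz: f = 408.6 PHz ≈ 409 PHz.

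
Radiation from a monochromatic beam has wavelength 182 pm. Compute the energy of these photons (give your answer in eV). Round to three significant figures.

First convert: λ = 182 pm = 1.82 × 10^-10 m.
The photon relation is E = hc/λ, giving E = 1.091 × 10^-15 J.
Converting to eV: E = 6812 eV ≈ 6810 eV.

6810 eV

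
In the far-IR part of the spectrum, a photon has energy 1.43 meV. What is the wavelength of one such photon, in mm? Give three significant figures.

Use h = 6.62607015 × 10^-34 J·s, c = 2.99792458 × 10^8 m/s, 1 eV = 1.602176634 × 10^-19 J.
In SI units: E = 1.43 meV = 2.2911 × 10^-22 J.
Apply λ = hc/E: λ = 8.670 × 10^-4 m.
Converting to mm: λ = 0.8670 mm ≈ 0.867 mm.

0.867 mm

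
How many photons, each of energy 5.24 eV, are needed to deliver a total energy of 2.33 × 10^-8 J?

Per-photon energy: E = 8.395 × 10^-19 J (from energy = 5.24 eV).
N = E_total / E_photon = 2.33 × 10^-8 J / 8.395 × 10^-19 J = 2.78 × 10^10.

2.78 × 10^10 photons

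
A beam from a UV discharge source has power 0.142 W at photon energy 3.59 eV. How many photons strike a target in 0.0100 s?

Total energy: E_total = P·t = 0.142 × 0.0100 = 0.001420 J.
Per-photon energy: E = 5.752e-19 J.
N = E_total / E_photon = 2.47e15.

2.47e15 photons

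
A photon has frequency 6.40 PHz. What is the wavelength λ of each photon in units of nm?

46.8 nm

Take c = 2.99792458e8 m/s.
Convert to SI: f = 6.40 PHz = 6.40e15 Hz.
The photon relation is λ = c/f, giving λ = 4.684e-8 m.
Converting to nm: λ = 46.84 nm ≈ 46.8 nm.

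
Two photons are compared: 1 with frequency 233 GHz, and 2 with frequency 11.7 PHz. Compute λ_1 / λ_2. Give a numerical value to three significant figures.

5.02 × 10^4

λ_1 = 0.001287 m (from frequency = 233 GHz, via λ = c/f).
λ_2 = 2.562 × 10^-8 m (from frequency = 11.7 PHz, via λ = c/f).
Ratio = 0.001287 / 2.562 × 10^-8 = 5.02 × 10^4.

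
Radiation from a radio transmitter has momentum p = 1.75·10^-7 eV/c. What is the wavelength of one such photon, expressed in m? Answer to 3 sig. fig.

Take h = 6.62607015·10^-34 J·s, c = 2.99792458·10^8 m/s, 1 eV = 1.602176634·10^-19 J.
In SI units: p = 1.75·10^-7 eV/c = 9.3525·10^-35 kg·m/s.
The photon relation is λ = h/p, giving λ = 7.085 m.
So λ ≈ 7.08 m.

7.08 m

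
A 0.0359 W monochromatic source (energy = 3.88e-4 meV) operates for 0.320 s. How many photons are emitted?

1.85e23 photons

Total energy: E_total = P·t = 0.0359 × 0.320 = 0.01149 J.
Per-photon energy: E = 6.216e-26 J.
N = E_total / E_photon = 1.85e23.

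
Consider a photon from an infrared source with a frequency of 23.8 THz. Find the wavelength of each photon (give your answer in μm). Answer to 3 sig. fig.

Take c = 2.99792458e8 m/s.
In SI units: f = 23.8 THz = 2.38e13 Hz.
For a photon λ = c/f, so λ = 1.260e-5 m.
Converting to μm: λ = 12.60 μm ≈ 12.6 μm.

12.6 μm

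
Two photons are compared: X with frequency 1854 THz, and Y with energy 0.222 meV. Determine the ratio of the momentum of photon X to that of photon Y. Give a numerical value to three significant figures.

3.45e4

p_X = 4.098e-27 kg·m/s (from frequency = 1854 THz, via p = hf/c).
p_Y = 1.186e-31 kg·m/s (from energy = 0.222 meV, via p = E/c).
Ratio = 4.098e-27 / 1.186e-31 = 3.45e4.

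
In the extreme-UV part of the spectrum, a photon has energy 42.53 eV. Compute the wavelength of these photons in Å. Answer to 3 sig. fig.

Use h = 6.62607015e-34 J·s, c = 2.99792458e8 m/s, 1 eV = 1.602176634e-19 J.
First convert: E = 42.53 eV = 6.8141e-18 J.
The photon relation is λ = hc/E, giving λ = 2.915e-8 m.
Converting to Å: λ = 291.5 Å ≈ 292 Å.

292 Å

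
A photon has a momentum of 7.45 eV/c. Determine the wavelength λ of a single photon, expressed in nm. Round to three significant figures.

166 nm

Convert to SI: p = 7.45 eV/c = 3.9815 × 10^-27 kg·m/s.
Apply λ = h/p: λ = 1.664 × 10^-7 m.
Converting to nm: λ = 166.4 nm ≈ 166 nm.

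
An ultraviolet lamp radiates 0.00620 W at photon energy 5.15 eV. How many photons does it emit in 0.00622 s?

4.67e13 photons

Total energy: E_total = P·t = 0.00620 × 0.00622 = 3.856e-5 J.
Per-photon energy: E = 8.251e-19 J.
N = E_total / E_photon = 4.67e13.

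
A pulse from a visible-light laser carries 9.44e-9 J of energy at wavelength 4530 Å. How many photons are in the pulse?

2.15e10 photons

Per-photon energy: E = 4.385e-19 J (from wavelength = 4530 Å).
N = E_total / E_photon = 9.44e-9 J / 4.385e-19 J = 2.15e10.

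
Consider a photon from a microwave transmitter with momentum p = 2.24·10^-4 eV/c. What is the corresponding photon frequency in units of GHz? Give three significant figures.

54.2 GHz

(h = 6.62607015·10^-34 J·s, c = 2.99792458·10^8 m/s, 1 eV = 1.602176634·10^-19 J.)
First convert: p = 2.24·10^-4 eV/c = 1.1971·10^-31 kg·m/s.
For a photon f = pc/h, so f = 5.416·10^10 Hz.
Converting to GHz: f = 54.16 GHz ≈ 54.2 GHz.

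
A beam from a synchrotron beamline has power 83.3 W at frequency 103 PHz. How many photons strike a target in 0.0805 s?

9.83 × 10^16 photons

Total energy: E_total = P·t = 83.3 × 0.0805 = 6.706 J.
Per-photon energy: E = 6.825 × 10^-17 J.
N = E_total / E_photon = 9.83 × 10^16.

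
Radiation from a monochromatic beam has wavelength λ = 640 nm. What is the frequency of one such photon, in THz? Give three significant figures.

468 THz

(c = 2.99792458 × 10^8 m/s.)
In SI units: λ = 640 nm = 6.4 × 10^-7 m.
Since f = c/λ for a photon, f = 4.684 × 10^14 Hz.
Converting to THz: f = 468.4 THz ≈ 468 THz.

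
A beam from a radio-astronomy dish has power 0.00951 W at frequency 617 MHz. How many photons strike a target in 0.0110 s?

Total energy: E_total = P·t = 0.00951 × 0.0110 = 1.046·10^-4 J.
Per-photon energy: E = 4.088·10^-25 J.
N = E_total / E_photon = 2.56·10^20.

2.56·10^20 photons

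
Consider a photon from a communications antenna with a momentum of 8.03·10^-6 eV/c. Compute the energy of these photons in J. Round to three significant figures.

First convert: p = 8.03·10^-6 eV/c = 4.2915·10^-33 kg·m/s.
For a photon E = pc, so E = 1.287·10^-24 J.
So E ≈ 1.29·10^-24 J.

1.29·10^-24 J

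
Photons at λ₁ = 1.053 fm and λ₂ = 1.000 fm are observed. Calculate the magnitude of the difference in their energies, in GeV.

0.0624 GeV

Using E = hc/λ: E₁ = 1.8865·10^-10 J, E₂ = 1.9864·10^-10 J.
|ΔE| = |1.8865·10^-10 − 1.9864·10^-10| = 1.00·10^-11 J = 0.0624 GeV.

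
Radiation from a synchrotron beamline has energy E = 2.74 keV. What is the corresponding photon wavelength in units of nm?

0.452 nm

(h = 6.62607015e-34 J·s, c = 2.99792458e8 m/s, 1 eV = 1.602176634e-19 J.)
First convert: E = 2.74 keV = 4.3900e-16 J.
Apply λ = hc/E: λ = 4.525e-10 m.
Converting to nm: λ = 0.4525 nm ≈ 0.452 nm.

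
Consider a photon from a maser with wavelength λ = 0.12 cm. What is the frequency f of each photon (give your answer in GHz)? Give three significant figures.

250 GHz

(c = 2.99792458e8 m/s.)
Convert to SI: λ = 0.12 cm = 0.0012 m.
Since f = c/λ for a photon, f = 2.498e11 Hz.
Converting to GHz: f = 249.8 GHz ≈ 250 GHz.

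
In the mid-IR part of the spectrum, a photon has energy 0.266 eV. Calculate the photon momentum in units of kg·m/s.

1.42e-28 kg·m/s

First convert: E = 0.266 eV = 4.2618e-20 J.
Apply p = E/c: p = 1.422e-28 kg·m/s.
So p ≈ 1.42e-28 kg·m/s.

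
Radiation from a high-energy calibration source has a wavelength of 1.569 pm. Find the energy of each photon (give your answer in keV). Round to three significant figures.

Take h = 6.62607015e-34 J·s, c = 2.99792458e8 m/s, 1 eV = 1.602176634e-19 J.
Convert to SI: λ = 1.569 pm = 1.569e-12 m.
For a photon E = hc/λ, so E = 1.266e-13 J.
Converting to keV: E = 790.2 keV ≈ 790 keV.

790 keV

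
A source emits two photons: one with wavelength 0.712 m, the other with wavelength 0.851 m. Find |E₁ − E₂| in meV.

2.84e-4 meV

Using E = hc/λ: E₁ = 2.790e-25 J, E₂ = 2.334e-25 J.
|ΔE| = |2.790e-25 − 2.334e-25| = 4.56e-26 J = 2.84e-4 meV.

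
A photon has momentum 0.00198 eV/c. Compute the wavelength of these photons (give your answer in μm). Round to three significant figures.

626 μm

Convert to SI: p = 0.00198 eV/c = 1.0582e-30 kg·m/s.
For a photon λ = h/p, so λ = 6.262e-4 m.
Converting to μm: λ = 626.2 μm ≈ 626 μm.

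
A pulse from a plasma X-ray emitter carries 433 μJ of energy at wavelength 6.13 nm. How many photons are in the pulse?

Per-photon energy: E = 3.241e-17 J (from wavelength = 6.13 nm).
N = E_total / E_photon = 4.33e-4 J / 3.241e-17 J = 1.34e13.

1.34e13 photons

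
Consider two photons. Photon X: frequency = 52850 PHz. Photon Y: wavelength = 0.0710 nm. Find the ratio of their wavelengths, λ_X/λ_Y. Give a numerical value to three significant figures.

λ_X = 5.673e-12 m (from frequency = 52850 PHz, via λ = c/f).
λ_Y = 7.100e-11 m (from wavelength = 0.0710 nm, via λ given directly).
Ratio = 5.673e-12 / 7.100e-11 = 0.0799.

0.0799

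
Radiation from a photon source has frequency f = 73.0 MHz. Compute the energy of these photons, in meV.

3.02e-4 meV

In SI units: f = 73.0 MHz = 7.30e7 Hz.
Since E = hf for a photon, E = 4.837e-26 J.
Converting to meV: E = 3.019e-4 meV ≈ 3.02e-4 meV.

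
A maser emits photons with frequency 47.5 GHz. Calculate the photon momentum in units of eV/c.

In SI units: f = 47.5 GHz = 4.75e10 Hz.
The photon relation is p = hf/c, giving p = 1.050e-31 kg·m/s.
Converting to eV/c: p = 1.964e-4 eV/c ≈ 1.96e-4 eV/c.

1.96e-4 eV/c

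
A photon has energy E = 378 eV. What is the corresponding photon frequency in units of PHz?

91.4 PHz

(h = 6.62607015 × 10^-34 J·s, 1 eV = 1.602176634 × 10^-19 J.)
First convert: E = 378 eV = 6.0562 × 10^-17 J.
For a photon f = E/h, so f = 9.140 × 10^16 Hz.
Converting to PHz: f = 91.40 PHz ≈ 91.4 PHz.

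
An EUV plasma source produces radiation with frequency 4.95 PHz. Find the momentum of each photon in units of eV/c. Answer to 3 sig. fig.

20.5 eV/c

First convert: f = 4.95 PHz = 4.95 × 10^15 Hz.
The photon relation is p = hf/c, giving p = 1.094 × 10^-26 kg·m/s.
Converting to eV/c: p = 20.47 eV/c ≈ 20.5 eV/c.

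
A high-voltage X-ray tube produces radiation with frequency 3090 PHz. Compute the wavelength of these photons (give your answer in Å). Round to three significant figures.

First convert: f = 3090 PHz = 3.09e18 Hz.
Apply λ = c/f: λ = 9.702e-11 m.
Converting to Å: λ = 0.9702 Å ≈ 0.970 Å.

0.970 Å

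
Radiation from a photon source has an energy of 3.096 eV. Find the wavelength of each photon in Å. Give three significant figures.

4000 Å

First convert: E = 3.096 eV = 4.9603 × 10^-19 J.
For a photon λ = hc/E, so λ = 4.005 × 10^-7 m.
Converting to Å: λ = 4005 Å ≈ 4000 Å.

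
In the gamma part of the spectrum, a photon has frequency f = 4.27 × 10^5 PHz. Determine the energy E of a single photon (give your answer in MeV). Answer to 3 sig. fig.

1.77 MeV

Use h = 6.62607015 × 10^-34 J·s, 1 eV = 1.602176634 × 10^-19 J.
In SI units: f = 4.27 × 10^5 PHz = 4.27 × 10^20 Hz.
For a photon E = hf, so E = 2.829 × 10^-13 J.
Converting to MeV: E = 1.766 MeV ≈ 1.77 MeV.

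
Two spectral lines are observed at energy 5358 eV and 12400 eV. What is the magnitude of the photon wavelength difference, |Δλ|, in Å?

1.31 Å

Using λ = hc/E: λ₁ = 2.3140e-10 m, λ₂ = 9.9987e-11 m.
|Δλ| = |2.3140e-10 − 9.9987e-11| = 1.31e-10 m = 1.31 Å.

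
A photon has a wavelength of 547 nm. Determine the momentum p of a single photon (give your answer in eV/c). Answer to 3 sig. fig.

2.27 eV/c

First convert: λ = 547 nm = 5.47·10^-7 m.
Apply p = h/λ: p = 1.211·10^-27 kg·m/s.
Converting to eV/c: p = 2.267 eV/c ≈ 2.27 eV/c.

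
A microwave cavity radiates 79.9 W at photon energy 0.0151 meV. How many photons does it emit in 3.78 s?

1.25e26 photons

Total energy: E_total = P·t = 79.9 × 3.78 = 302.0 J.
Per-photon energy: E = 2.419e-24 J.
N = E_total / E_photon = 1.25e26.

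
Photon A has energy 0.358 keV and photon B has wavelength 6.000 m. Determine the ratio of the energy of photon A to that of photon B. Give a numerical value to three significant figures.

E_A = 5.736e-17 J (from energy = 0.358 keV, via E given directly).
E_B = 3.311e-26 J (from wavelength = 6.000 m, via E = hc/λ).
Ratio = 5.736e-17 / 3.311e-26 = 1.73e9.

1.73e9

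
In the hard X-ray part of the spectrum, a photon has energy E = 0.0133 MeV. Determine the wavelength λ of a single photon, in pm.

First convert: E = 0.0133 MeV = 2.1309e-15 J.
For a photon λ = hc/E, so λ = 9.322e-11 m.
Converting to pm: λ = 93.22 pm ≈ 93.2 pm.

93.2 pm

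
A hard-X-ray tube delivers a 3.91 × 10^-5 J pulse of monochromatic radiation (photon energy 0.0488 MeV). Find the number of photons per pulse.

5.00 × 10^9 photons

Per-photon energy: E = 7.819 × 10^-15 J (from energy = 0.0488 MeV).
N = E_total / E_photon = 3.91 × 10^-5 J / 7.819 × 10^-15 J = 5.00 × 10^9.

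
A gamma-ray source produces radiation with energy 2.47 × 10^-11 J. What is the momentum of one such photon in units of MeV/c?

154 MeV/c

(c = 2.99792458 × 10^8 m/s, 1 eV = 1.602176634 × 10^-19 J.)
Since p = E/c for a photon, p = 8.239 × 10^-20 kg·m/s.
Converting to MeV/c: p = 154.2 MeV/c ≈ 154 MeV/c.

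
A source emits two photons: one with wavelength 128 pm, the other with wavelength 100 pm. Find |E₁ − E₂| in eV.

2710 eV

Using E = hc/λ: E₁ = 1.552e-15 J, E₂ = 1.986e-15 J.
|ΔE| = |1.552e-15 − 1.986e-15| = 4.35e-16 J = 2710 eV.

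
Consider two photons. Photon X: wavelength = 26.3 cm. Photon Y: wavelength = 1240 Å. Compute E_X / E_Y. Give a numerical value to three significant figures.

4.71e-7

E_X = 7.553e-25 J (from wavelength = 26.3 cm, via E = hc/λ).
E_Y = 1.602e-18 J (from wavelength = 1240 Å, via E = hc/λ).
Ratio = 7.553e-25 / 1.602e-18 = 4.71e-7.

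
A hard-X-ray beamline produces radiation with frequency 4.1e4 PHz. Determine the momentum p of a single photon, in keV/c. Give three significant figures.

170 keV/c

(h = 6.62607015e-34 J·s, c = 2.99792458e8 m/s, 1 eV = 1.602176634e-19 J.)
In SI units: f = 4.1e4 PHz = 4.1e19 Hz.
The photon relation is p = hf/c, giving p = 9.062e-23 kg·m/s.
Converting to keV/c: p = 169.6 keV/c ≈ 170 keV/c.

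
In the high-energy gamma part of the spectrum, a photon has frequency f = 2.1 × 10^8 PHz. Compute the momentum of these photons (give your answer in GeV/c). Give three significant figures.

0.868 GeV/c

First convert: f = 2.1 × 10^8 PHz = 2.1 × 10^23 Hz.
The photon relation is p = hf/c, giving p = 4.641 × 10^-19 kg·m/s.
Converting to GeV/c: p = 0.8685 GeV/c ≈ 0.868 GeV/c.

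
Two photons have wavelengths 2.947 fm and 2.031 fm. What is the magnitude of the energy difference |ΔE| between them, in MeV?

190 MeV

Using E = hc/λ: E₁ = 6.7406 × 10^-11 J, E₂ = 9.7806 × 10^-11 J.
|ΔE| = |6.7406 × 10^-11 − 9.7806 × 10^-11| = 3.04 × 10^-11 J = 190 MeV.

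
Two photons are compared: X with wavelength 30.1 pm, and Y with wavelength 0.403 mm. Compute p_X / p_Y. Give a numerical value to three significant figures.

1.34 × 10^7

p_X = 2.201 × 10^-23 kg·m/s (from wavelength = 30.1 pm, via p = h/λ).
p_Y = 1.644 × 10^-30 kg·m/s (from wavelength = 0.403 mm, via p = h/λ).
Ratio = 2.201 × 10^-23 / 1.644 × 10^-30 = 1.34 × 10^7.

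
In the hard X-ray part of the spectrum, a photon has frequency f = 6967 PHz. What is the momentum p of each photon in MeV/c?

Take h = 6.62607015e-34 J·s, c = 2.99792458e8 m/s, 1 eV = 1.602176634e-19 J.
In SI units: f = 6967 PHz = 6.967e18 Hz.
For a photon p = hf/c, so p = 1.540e-23 kg·m/s.
Converting to MeV/c: p = 0.02881 MeV/c ≈ 0.0288 MeV/c.

0.0288 MeV/c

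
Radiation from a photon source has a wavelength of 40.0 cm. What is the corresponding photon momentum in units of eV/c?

Use h = 6.62607015e-34 J·s, c = 2.99792458e8 m/s, 1 eV = 1.602176634e-19 J.
First convert: λ = 40.0 cm = 0.400 m.
Apply p = h/λ: p = 1.657e-33 kg·m/s.
Converting to eV/c: p = 3.100e-6 eV/c ≈ 3.10e-6 eV/c.

3.10e-6 eV/c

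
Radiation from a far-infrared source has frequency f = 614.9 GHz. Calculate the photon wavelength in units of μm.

488 μm

First convert: f = 614.9 GHz = 6.149 × 10^11 Hz.
The photon relation is λ = c/f, giving λ = 4.875 × 10^-4 m.
Converting to μm: λ = 487.5 μm ≈ 488 μm.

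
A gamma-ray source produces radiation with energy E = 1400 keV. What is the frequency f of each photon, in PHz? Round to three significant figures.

Convert to SI: E = 1400 keV = 2.2430 × 10^-13 J.
Apply f = E/h: f = 3.385 × 10^20 Hz.
Converting to PHz: f = 338500 PHz ≈ 3.39 × 10^5 PHz.

3.39 × 10^5 PHz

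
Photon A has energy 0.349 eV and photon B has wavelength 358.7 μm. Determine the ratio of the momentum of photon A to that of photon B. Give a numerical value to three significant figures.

101

p_A = 1.865 × 10^-28 kg·m/s (from energy = 0.349 eV, via p = E/c).
p_B = 1.847 × 10^-30 kg·m/s (from wavelength = 358.7 μm, via p = h/λ).
Ratio = 1.865 × 10^-28 / 1.847 × 10^-30 = 101.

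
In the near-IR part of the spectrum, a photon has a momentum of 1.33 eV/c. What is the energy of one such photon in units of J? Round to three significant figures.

Take c = 2.99792458 × 10^8 m/s, 1 eV = 1.602176634 × 10^-19 J.
First convert: p = 1.33 eV/c = 7.1079 × 10^-28 kg·m/s.
Since E = pc for a photon, E = 2.131 × 10^-19 J.
So E ≈ 2.13 × 10^-19 J.

2.13 × 10^-19 J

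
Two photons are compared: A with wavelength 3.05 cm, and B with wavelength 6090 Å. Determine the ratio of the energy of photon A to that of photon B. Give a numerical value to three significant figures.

E_A = 6.513e-24 J (from wavelength = 3.05 cm, via E = hc/λ).
E_B = 3.262e-19 J (from wavelength = 6090 Å, via E = hc/λ).
Ratio = 6.513e-24 / 3.262e-19 = 2.00e-5.

2.00e-5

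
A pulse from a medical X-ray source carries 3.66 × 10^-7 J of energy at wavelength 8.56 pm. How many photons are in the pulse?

Per-photon energy: E = 2.321 × 10^-14 J (from wavelength = 8.56 pm).
N = E_total / E_photon = 3.66 × 10^-7 J / 2.321 × 10^-14 J = 1.58 × 10^7.

1.58 × 10^7 photons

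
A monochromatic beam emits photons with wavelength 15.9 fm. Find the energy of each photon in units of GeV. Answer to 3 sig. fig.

0.0780 GeV

In SI units: λ = 15.9 fm = 1.59 × 10^-14 m.
For a photon E = hc/λ, so E = 1.249 × 10^-11 J.
Converting to GeV: E = 0.07798 GeV ≈ 0.0780 GeV.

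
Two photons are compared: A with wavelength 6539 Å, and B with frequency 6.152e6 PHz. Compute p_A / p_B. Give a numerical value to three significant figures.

7.45e-8

p_A = 1.013e-27 kg·m/s (from wavelength = 6539 Å, via p = h/λ).
p_B = 1.360e-20 kg·m/s (from frequency = 6.152e6 PHz, via p = hf/c).
Ratio = 1.013e-27 / 1.360e-20 = 7.45e-8.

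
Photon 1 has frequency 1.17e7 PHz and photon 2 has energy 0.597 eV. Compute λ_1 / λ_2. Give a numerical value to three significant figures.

1.23e-8

λ_1 = 2.562e-14 m (from frequency = 1.17e7 PHz, via λ = c/f).
λ_2 = 2.077e-6 m (from energy = 0.597 eV, via λ = hc/E).
Ratio = 2.562e-14 / 2.077e-6 = 1.23e-8.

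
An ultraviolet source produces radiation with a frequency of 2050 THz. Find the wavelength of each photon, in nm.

146 nm

In SI units: f = 2050 THz = 2.05e15 Hz.
Apply λ = c/f: λ = 1.462e-7 m.
Converting to nm: λ = 146.2 nm ≈ 146 nm.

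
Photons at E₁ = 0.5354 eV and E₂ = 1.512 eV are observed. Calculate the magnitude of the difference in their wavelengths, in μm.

1.50 μm

Using λ = hc/E: λ₁ = 2.3157 × 10^-6 m, λ₂ = 8.2000 × 10^-7 m.
|Δλ| = |2.3157 × 10^-6 − 8.2000 × 10^-7| = 1.50 × 10^-6 m = 1.50 μm.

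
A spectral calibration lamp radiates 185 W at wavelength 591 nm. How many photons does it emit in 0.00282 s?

Total energy: E_total = P·t = 185 × 0.00282 = 0.5217 J.
Per-photon energy: E = 3.361 × 10^-19 J.
N = E_total / E_photon = 1.55 × 10^18.

1.55 × 10^18 photons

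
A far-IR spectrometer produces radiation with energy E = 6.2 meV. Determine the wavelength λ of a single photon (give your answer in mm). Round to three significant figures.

0.200 mm

Take h = 6.62607015e-34 J·s, c = 2.99792458e8 m/s, 1 eV = 1.602176634e-19 J.
In SI units: E = 6.2 meV = 9.9335e-22 J.
For a photon λ = hc/E, so λ = 2.000e-4 m.
Converting to mm: λ = 0.2000 mm ≈ 0.200 mm.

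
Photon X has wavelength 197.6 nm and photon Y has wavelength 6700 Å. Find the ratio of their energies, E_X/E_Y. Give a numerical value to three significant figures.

E_X = 1.005e-18 J (from wavelength = 197.6 nm, via E = hc/λ).
E_Y = 2.965e-19 J (from wavelength = 6700 Å, via E = hc/λ).
Ratio = 1.005e-18 / 2.965e-19 = 3.39.

3.39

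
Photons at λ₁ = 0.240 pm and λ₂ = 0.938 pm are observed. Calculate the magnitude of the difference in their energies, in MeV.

Using E = hc/λ: E₁ = 8.277 × 10^-13 J, E₂ = 2.118 × 10^-13 J.
|ΔE| = |8.277 × 10^-13 − 2.118 × 10^-13| = 6.16 × 10^-13 J = 3.84 MeV.

3.84 MeV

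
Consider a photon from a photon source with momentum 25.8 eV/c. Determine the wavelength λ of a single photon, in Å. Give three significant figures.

481 Å

Convert to SI: p = 25.8 eV/c = 1.3788e-26 kg·m/s.
For a photon λ = h/p, so λ = 4.806e-8 m.
Converting to Å: λ = 480.6 Å ≈ 481 Å.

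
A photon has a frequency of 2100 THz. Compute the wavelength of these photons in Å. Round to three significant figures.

1430 Å

Take c = 2.99792458·10^8 m/s.
First convert: f = 2100 THz = 2.1·10^15 Hz.
Apply λ = c/f: λ = 1.428·10^-7 m.
Converting to Å: λ = 1428 Å ≈ 1430 Å.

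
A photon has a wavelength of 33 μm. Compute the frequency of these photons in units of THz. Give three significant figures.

9.08 THz

Take c = 2.99792458 × 10^8 m/s.
Convert to SI: λ = 33 μm = 3.3 × 10^-5 m.
For a photon f = c/λ, so f = 9.085 × 10^12 Hz.
Converting to THz: f = 9.085 THz ≈ 9.08 THz.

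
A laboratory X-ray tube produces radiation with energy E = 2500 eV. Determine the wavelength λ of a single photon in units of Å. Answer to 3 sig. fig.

4.96 Å

(h = 6.62607015·10^-34 J·s, c = 2.99792458·10^8 m/s, 1 eV = 1.602176634·10^-19 J.)
Convert to SI: E = 2500 eV = 4.0054·10^-16 J.
For a photon λ = hc/E, so λ = 4.959·10^-10 m.
Converting to Å: λ = 4.959 Å ≈ 4.96 Å.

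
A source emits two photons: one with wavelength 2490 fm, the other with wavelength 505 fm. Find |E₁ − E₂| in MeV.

Using E = hc/λ: E₁ = 7.978 × 10^-14 J, E₂ = 3.934 × 10^-13 J.
|ΔE| = |7.978 × 10^-14 − 3.934 × 10^-13| = 3.14 × 10^-13 J = 1.96 MeV.

1.96 MeV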